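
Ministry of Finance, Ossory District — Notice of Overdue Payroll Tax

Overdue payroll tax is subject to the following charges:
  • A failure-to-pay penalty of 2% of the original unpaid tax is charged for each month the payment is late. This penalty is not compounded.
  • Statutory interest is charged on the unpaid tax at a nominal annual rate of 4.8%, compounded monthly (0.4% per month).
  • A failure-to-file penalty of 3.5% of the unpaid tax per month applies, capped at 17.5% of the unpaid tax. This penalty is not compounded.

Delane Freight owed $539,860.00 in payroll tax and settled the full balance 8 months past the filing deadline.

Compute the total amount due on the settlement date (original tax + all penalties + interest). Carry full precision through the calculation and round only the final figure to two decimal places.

Failure-to-file: 8 × 3.5% × $539,860.00 = $151,160.80, capped at 17.5% × $539,860.00 = $94,475.50
Failure-to-pay penalty = 2% × $539,860.00 × 8 mo = $86,377.60
Interest: $539,860.00 × ((1 + 0.004)^8 − 1) = $539,860.00 × 0.0324516… = $17,519.3218…
Total = $539,860.00 + $180,853.1000 + $17,519.3218… = $738,232.42

$738,232.42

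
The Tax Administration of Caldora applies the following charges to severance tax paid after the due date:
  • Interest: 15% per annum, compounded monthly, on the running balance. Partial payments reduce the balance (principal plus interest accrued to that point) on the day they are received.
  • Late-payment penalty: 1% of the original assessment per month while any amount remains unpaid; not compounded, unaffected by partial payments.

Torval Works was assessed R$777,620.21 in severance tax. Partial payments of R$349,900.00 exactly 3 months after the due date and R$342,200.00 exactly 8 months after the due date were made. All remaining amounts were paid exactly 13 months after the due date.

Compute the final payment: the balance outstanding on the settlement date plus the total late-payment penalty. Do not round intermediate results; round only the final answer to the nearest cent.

R$254,689.15

Monthly rate = 15% ÷ 12 = 1.25%
Balance at month 3: R$777,620.2100 × (1 + 0.0125)^3 = R$807,146.9961…
After R$349,900.00 payment: R$807,146.9961… − R$349,900.00 = R$457,246.9961…
Balance at month 8: R$457,246.9961… × (1 + 0.0125)^5 = R$486,548.3684…
After R$342,200.00 payment: R$486,548.3684… − R$342,200.00 = R$144,348.3684…
Balance at month 13: R$144,348.3684… × (1 + 0.0125)^5 = R$153,598.5227…
Penalty: 13 × 1% × R$777,620.21 = R$101,090.63…
Final settlement = outstanding balance + penalty = R$153,598.5227… + R$101,090.63… = R$254,689.15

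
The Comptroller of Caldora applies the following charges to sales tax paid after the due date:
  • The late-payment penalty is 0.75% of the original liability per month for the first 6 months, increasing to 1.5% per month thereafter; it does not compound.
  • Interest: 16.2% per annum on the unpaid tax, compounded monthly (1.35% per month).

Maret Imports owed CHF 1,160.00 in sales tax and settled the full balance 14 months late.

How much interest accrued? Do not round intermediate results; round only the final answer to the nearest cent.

Interest: CHF 1,160.00 × ((1 + 0.0135)^14 − 1) = CHF 1,160.00 × 0.2065145… = CHF 239.5568…

CHF 239.56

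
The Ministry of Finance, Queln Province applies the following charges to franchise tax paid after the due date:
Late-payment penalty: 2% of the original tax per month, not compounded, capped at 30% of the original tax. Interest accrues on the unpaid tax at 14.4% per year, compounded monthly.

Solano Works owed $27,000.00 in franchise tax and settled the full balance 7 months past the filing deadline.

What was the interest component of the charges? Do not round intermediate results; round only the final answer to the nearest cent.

$2,351.30

Interest (14.4%/yr ÷ 12 = 1.2%/month): $27,000.00 × ((1 + 0.012)^7 − 1) = $2,351.3007…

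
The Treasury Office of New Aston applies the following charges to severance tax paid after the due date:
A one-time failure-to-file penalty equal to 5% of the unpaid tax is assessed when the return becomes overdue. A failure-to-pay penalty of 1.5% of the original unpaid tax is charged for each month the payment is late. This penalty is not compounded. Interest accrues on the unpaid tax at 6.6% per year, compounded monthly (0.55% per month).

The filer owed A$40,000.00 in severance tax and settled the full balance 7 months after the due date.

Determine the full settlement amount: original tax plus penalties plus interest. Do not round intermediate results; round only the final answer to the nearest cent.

Failure-to-file penalty: 5% × A$40,000.00 = A$2,000.00
Failure-to-pay penalty = 1.5% × A$40,000.00 × 7 mo = A$4,200.00
Interest: A$40,000.00 × ((1 + 0.0055)^7 − 1) = A$40,000.00 × 0.0391411… = A$1,565.6442…
Total = A$40,000.00 + A$6,200.0000 + A$1,565.6442… = A$47,765.64

A$47,765.64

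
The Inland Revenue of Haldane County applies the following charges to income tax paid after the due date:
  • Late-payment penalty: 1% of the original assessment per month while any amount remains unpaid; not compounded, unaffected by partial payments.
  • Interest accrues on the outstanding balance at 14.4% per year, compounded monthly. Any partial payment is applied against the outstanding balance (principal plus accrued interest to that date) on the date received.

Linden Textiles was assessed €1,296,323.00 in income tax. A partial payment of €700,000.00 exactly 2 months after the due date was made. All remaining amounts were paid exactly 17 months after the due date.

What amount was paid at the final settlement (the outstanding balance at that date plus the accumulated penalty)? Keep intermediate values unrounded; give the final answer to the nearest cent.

€970,969.53

Monthly rate = 14.4% ÷ 12 = 1.2%
Balance at month 2: €1,296,323.0000 × (1 + 0.012)^2 = €1,327,621.4225…
After €700,000.00 payment: €1,327,621.4225… − €700,000.00 = €627,621.4225…
Balance at month 17: €627,621.4225… × (1 + 0.012)^15 = €750,594.6186…
Penalty: 17 × 1% × €1,296,323.00 = €220,374.91
Final settlement = outstanding balance + penalty = €750,594.6186… + €220,374.91 = €970,969.53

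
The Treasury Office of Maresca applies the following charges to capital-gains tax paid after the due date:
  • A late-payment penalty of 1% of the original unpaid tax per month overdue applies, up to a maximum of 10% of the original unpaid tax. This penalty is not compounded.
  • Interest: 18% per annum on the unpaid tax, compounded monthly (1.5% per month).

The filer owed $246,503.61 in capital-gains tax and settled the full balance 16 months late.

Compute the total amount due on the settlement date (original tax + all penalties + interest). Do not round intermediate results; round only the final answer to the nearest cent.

$337,459.88

Penalty (uncapped): 16 × 1% × $246,503.61 = $39,440.58…; cap = 10% × $246,503.61 = $24,650.36… → penalty = $24,650.36…
Interest: $246,503.61 × ((1 + 0.015)^16 − 1) = $246,503.61 × 0.2689855… = $66,305.9085…
Total = $246,503.61 + $24,650.3610 + $66,305.9085… = $337,459.88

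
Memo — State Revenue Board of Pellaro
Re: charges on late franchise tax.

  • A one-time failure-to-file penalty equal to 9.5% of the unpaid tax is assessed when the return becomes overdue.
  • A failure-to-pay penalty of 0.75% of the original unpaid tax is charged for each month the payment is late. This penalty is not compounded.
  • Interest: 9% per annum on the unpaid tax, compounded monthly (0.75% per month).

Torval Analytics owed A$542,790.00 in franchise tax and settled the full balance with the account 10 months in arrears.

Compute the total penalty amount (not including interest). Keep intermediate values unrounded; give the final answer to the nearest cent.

A$92,274.30

Failure-to-file penalty: 9.5% × A$542,790.00 = A$51,565.05
Failure-to-pay penalty: 10 × 0.75% × A$542,790.00 = A$40,709.25
Total penalty = A$51,565.05 + A$40,709.25 = A$92,274.30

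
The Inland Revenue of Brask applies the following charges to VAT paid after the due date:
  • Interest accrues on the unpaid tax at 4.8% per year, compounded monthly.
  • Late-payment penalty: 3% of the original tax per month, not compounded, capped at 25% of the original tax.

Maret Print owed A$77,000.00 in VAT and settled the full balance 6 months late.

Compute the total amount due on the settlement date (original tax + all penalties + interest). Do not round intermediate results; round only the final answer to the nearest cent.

A$92,726.58

Penalty: 6 × 3% × A$77,000.00 = A$13,860.00 (below the 25% cap of A$19,250.00)
Interest (4.8%/yr ÷ 12 = 0.4%/month): A$77,000.00 × ((1 + 0.004)^6 − 1) = A$1,866.5789…
Total = A$77,000.00 + A$13,860.0000 + A$1,866.5789… = A$92,726.58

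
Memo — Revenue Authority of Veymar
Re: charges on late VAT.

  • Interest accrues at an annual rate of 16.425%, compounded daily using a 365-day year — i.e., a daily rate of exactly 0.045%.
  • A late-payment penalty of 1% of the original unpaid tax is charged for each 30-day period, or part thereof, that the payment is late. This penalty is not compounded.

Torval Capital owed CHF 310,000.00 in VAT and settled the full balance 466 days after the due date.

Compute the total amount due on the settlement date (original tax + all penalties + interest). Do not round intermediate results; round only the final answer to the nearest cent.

Penalty periods: ⌈466/30⌉ = 16; penalty = 16 × 1% × CHF 310,000.00 = CHF 49,600.00
Interest: CHF 310,000.00 × ((1 + 0.00045)^466 − 1) = CHF 310,000.00 × 0.23324984… = CHF 72,307.4505…
Total = CHF 310,000.00 + CHF 49,600.0000 + CHF 72,307.4505… = CHF 431,907.45

CHF 431,907.45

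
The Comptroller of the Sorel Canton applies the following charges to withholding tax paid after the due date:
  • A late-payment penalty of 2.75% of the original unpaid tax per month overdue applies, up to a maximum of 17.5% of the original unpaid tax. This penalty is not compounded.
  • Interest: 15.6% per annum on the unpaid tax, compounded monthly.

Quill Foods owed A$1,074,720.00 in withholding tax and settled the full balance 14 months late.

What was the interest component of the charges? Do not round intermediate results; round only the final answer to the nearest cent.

Interest (15.6%/yr ÷ 12 = 1.3%/month): A$1,074,720.00 × ((1 + 0.013)^14 − 1) = A$213,018.1615…

A$213,018.16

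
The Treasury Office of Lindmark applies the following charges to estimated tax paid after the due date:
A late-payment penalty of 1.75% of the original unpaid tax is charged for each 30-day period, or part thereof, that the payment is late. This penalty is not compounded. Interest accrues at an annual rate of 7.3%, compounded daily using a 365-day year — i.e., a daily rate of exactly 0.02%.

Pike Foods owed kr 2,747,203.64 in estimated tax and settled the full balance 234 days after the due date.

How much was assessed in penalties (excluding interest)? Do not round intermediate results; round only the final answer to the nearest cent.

Penalty periods: ⌈234/30⌉ = 8; penalty = 8 × 1.75% × kr 2,747,203.64 = kr 384,608.51…

kr 384,608.51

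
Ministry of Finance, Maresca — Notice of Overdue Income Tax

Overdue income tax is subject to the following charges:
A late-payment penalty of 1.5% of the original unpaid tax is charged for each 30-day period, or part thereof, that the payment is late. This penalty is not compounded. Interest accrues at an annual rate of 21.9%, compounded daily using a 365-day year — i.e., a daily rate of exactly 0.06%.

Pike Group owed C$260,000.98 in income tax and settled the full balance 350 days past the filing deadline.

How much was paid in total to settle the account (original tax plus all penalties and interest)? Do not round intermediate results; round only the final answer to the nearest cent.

C$367,537.48

Penalty periods: ⌈350/30⌉ = 12; penalty = 12 × 1.5% × C$260,000.98 = C$46,800.18…
Interest: C$260,000.98 × ((1 + 0.0006)^350 − 1) = C$260,000.98 × 0.23360037… = C$60,736.3256…
Total = C$260,000.98 + C$46,800.1764 + C$60,736.3256… = C$367,537.48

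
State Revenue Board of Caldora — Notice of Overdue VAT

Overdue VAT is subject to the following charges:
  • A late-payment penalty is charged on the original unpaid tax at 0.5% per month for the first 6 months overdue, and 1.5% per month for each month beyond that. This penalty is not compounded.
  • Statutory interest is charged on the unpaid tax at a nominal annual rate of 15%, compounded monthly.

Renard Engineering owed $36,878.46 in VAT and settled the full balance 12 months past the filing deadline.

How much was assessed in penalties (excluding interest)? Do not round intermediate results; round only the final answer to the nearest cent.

Penalty, months 1–6: 6 × 0.5% × $36,878.46 = $1,106.35…
Penalty, months 7–12: 6 × 1.5% × $36,878.46 = $3,319.06…
Total penalty = $1,106.35… + $3,319.06… = $4,425.42

$4,425.42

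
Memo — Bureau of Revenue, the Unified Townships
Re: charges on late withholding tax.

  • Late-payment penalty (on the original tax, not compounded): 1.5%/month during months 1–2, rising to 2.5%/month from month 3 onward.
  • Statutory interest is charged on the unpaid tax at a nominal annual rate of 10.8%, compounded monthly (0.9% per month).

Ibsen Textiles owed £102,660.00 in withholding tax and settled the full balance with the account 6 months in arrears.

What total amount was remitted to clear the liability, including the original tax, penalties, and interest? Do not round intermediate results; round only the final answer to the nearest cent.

Penalty, months 1–2: 2 × 1.5% × £102,660.00 = £3,079.80
Penalty, months 3–6: 4 × 2.5% × £102,660.00 = £10,266.00
Interest: £102,660.00 × ((1 + 0.009)^6 − 1) = £102,660.00 × 0.0552297… = £5,669.8788…
Total = £102,660.00 + £13,345.8000 + £5,669.8788… = £121,675.68

£121,675.68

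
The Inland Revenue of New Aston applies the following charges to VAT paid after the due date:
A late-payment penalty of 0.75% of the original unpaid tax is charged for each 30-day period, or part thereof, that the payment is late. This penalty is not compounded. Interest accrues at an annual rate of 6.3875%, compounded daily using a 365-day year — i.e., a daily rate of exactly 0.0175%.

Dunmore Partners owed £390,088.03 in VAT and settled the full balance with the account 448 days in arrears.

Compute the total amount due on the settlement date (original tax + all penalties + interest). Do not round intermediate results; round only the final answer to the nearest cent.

£465,783.74

Penalty periods: ⌈448/30⌉ = 15; penalty = 15 × 0.75% × £390,088.03 = £43,884.90…
Interest: £390,088.03 × ((1 + 0.000175)^448 − 1) = £390,088.03 × 0.08154778… = £31,810.8112…
Total = £390,088.03 + £43,884.9034… + £31,810.8112… = £465,783.74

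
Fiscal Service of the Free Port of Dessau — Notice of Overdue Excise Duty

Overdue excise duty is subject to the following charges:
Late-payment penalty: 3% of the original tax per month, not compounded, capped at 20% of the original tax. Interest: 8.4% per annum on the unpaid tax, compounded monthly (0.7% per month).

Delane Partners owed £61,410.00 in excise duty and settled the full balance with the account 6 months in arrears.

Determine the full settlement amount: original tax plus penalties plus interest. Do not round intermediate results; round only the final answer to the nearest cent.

Penalty: 6 × 3% × £61,410.00 = £11,053.80 (below the 20% cap of £12,282.00)
Interest: £61,410.00 × ((1 + 0.007)^6 − 1) = £61,410.00 × 0.0427419… = £2,624.7798…
Total = £61,410.00 + £11,053.8000 + £2,624.7798… = £75,088.58

£75,088.58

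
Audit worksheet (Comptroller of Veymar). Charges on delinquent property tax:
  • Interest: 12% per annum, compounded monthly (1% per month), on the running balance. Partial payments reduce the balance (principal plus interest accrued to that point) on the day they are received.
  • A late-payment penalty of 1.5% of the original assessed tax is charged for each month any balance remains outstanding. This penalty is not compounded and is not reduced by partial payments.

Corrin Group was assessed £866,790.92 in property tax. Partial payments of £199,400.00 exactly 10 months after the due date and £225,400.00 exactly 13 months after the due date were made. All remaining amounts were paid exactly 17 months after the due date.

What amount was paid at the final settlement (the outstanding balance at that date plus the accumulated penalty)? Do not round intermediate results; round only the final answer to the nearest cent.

Balance at month 10: £866,790.9200 × (1 + 0.01)^10 = £957,476.4283…
After £199,400.00 payment: £957,476.4283… − £199,400.00 = £758,076.4283…
Balance at month 13: £758,076.4283… × (1 + 0.01)^3 = £781,046.9022…
After £225,400.00 payment: £781,046.9022… − £225,400.00 = £555,646.9022…
Balance at month 17: £555,646.9022… × (1 + 0.01)^4 = £578,208.3946…
Penalty: 17 × 1.5% × £866,790.92 = £221,031.68…
Final settlement = outstanding balance + penalty = £578,208.3946… + £221,031.68… = £799,240.08

£799,240.08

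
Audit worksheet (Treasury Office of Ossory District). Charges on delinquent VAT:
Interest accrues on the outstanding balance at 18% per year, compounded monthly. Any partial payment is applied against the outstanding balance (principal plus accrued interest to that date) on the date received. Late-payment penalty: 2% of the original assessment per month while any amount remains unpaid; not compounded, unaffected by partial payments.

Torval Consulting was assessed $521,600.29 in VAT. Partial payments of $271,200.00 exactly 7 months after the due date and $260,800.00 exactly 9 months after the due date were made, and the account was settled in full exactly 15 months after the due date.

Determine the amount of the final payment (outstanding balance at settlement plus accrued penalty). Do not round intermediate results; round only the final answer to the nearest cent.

$217,926.70

Monthly rate = 18% ÷ 12 = 1.5%
Balance at month 7: $521,600.2900 × (1 + 0.015)^7 = $578,895.4284…
After $271,200.00 payment: $578,895.4284… − $271,200.00 = $307,695.4284…
Balance at month 9: $307,695.4284… × (1 + 0.015)^2 = $316,995.5227…
After $260,800.00 payment: $316,995.5227… − $260,800.00 = $56,195.5227…
Balance at month 15: $56,195.5227… × (1 + 0.015)^6 = $61,446.6158…
Penalty: 15 × 2% × $521,600.29 = $156,480.09…
Final settlement = outstanding balance + penalty = $61,446.6158… + $156,480.09… = $217,926.70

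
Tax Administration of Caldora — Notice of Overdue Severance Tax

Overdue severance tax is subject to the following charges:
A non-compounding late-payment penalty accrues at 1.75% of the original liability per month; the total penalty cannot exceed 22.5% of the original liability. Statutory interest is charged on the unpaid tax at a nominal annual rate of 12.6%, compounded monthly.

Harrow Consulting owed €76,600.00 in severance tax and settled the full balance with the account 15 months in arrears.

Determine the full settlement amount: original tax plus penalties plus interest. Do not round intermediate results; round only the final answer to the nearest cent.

Penalty (uncapped): 15 × 1.75% × €76,600.00 = €20,107.50; cap = 22.5% × €76,600.00 = €17,235.00 → penalty = €17,235.00
Interest (12.6%/yr ÷ 12 = 1.05%/month): €76,600.00 × ((1 + 0.0105)^15 − 1) = €12,992.8883…
Total = €76,600.00 + €17,235.0000 + €12,992.8883… = €106,827.89

€106,827.89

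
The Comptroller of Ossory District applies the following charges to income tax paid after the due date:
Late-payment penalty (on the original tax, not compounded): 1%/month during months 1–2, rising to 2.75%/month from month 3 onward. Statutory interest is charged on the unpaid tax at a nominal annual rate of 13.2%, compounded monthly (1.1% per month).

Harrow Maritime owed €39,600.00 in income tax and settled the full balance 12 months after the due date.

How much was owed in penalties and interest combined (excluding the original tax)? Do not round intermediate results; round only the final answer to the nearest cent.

€17,237.33

Penalty, months 1–2: 2 × 1% × €39,600.00 = €792.00
Penalty, months 3–12: 10 × 2.75% × €39,600.00 = €10,890.00
Interest: €39,600.00 × ((1 + 0.011)^12 − 1) = €39,600.00 × 0.1402862… = €5,555.3334…
Penalties + interest = €11,682.0000 + €5,555.3334… = €17,237.33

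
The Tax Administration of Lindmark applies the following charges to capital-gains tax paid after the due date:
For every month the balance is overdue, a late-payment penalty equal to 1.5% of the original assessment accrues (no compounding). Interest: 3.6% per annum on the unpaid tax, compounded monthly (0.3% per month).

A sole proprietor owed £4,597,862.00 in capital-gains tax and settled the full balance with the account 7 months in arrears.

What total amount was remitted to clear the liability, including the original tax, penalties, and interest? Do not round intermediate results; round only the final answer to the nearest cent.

Late-payment penalty = 1.5% × £4,597,862.00 × 7 mo = £482,775.51
Interest: £4,597,862.00 × ((1 + 0.003)^7 − 1) = £4,597,862.00 × 0.0211899… = £97,428.4560…
Total = £4,597,862.00 + £482,775.5100 + £97,428.4560… = £5,178,065.97

£5,178,065.97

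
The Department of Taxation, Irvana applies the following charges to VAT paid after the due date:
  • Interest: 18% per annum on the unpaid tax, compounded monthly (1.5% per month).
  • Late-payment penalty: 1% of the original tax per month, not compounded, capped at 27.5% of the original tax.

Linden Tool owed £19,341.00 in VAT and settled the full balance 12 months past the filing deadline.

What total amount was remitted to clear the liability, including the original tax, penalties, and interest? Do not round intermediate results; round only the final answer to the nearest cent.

Penalty: 12 × 1% × £19,341.00 = £2,320.92 (below the 27.5% cap of £5,318.78…)
Interest: £19,341.00 × ((1 + 0.015)^12 − 1) = £19,341.00 × 0.1956182… = £3,783.4511…
Total = £19,341.00 + £2,320.9200 + £3,783.4511… = £25,445.37

£25,445.37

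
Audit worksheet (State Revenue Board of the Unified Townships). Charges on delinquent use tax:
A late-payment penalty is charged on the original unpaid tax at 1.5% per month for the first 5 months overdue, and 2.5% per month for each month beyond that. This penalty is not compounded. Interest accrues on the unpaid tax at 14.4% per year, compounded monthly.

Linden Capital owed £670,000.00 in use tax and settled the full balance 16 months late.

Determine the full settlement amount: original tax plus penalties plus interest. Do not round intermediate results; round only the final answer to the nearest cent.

Penalty, months 1–5: 5 × 1.5% × £670,000.00 = £50,250.00
Penalty, months 6–16: 11 × 2.5% × £670,000.00 = £184,250.00
Interest (14.4%/yr ÷ 12 = 1.2%/month): £670,000.00 × ((1 + 0.012)^16 − 1) = £140,891.9756…
Total = £670,000.00 + £234,500.0000 + £140,891.9756… = £1,045,391.98

£1,045,391.98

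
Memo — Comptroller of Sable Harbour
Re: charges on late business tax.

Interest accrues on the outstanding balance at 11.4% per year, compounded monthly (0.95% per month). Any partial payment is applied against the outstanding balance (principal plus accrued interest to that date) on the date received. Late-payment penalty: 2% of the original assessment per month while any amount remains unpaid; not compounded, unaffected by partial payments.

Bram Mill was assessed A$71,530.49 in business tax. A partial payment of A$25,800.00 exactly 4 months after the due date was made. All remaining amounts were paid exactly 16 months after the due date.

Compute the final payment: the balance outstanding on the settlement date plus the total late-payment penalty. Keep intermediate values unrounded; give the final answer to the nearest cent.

A$77,203.14

Balance at month 4: A$71,530.4900 × (1 + 0.0095)^4 = A$74,287.6283…
After A$25,800.00 payment: A$74,287.6283… − A$25,800.00 = A$48,487.6283…
Balance at month 16: A$48,487.6283… × (1 + 0.0095)^12 = A$54,313.3788…
Penalty: 16 × 2% × A$71,530.49 = A$22,889.76…
Final settlement = outstanding balance + penalty = A$54,313.3788… + A$22,889.76… = A$77,203.14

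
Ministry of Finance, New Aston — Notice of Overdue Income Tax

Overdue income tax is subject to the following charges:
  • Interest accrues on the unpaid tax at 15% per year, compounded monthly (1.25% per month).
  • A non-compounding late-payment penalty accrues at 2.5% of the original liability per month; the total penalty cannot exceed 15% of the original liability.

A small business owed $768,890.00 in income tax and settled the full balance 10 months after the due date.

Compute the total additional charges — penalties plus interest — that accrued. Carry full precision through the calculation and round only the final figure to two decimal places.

$217,035.22

Penalty (uncapped): 10 × 2.5% × $768,890.00 = $192,222.50; cap = 15% × $768,890.00 = $115,333.50 → penalty = $115,333.50
Interest: $768,890.00 × ((1 + 0.0125)^10 − 1) = $768,890.00 × 0.1322708… = $101,701.7182…
Penalties + interest = $115,333.5000 + $101,701.7182… = $217,035.22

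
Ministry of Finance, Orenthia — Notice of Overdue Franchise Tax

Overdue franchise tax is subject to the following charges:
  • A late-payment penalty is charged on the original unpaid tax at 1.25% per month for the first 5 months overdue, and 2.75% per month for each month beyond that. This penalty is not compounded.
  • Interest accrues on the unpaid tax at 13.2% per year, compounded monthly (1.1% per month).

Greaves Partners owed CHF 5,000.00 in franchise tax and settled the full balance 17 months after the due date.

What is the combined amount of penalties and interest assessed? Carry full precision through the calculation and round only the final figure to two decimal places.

CHF 2,984.48

Penalty, months 1–5: 5 × 1.25% × CHF 5,000.00 = CHF 312.50
Penalty, months 6–17: 12 × 2.75% × CHF 5,000.00 = CHF 1,650.00
Interest: CHF 5,000.00 × ((1 + 0.011)^17 − 1) = CHF 5,000.00 × 0.2043969… = CHF 1,021.9847…
Penalties + interest = CHF 1,962.5000 + CHF 1,021.9847… = CHF 2,984.48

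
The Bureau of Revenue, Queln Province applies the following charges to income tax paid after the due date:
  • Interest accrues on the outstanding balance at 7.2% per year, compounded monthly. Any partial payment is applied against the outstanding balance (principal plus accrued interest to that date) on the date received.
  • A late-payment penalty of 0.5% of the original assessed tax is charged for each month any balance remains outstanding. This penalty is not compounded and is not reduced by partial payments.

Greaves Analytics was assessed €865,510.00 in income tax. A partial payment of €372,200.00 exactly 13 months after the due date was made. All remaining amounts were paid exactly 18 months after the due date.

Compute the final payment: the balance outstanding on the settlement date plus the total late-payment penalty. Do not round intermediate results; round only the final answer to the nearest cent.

€658,303.45

Monthly rate = 7.2% ÷ 12 = 0.6%
Balance at month 13: €865,510.0000 × (1 + 0.006)^13 = €935,504.4106…
After €372,200.00 payment: €935,504.4106… − €372,200.00 = €563,304.4106…
Balance at month 18: €563,304.4106… × (1 + 0.006)^5 = €580,407.5529…
Penalty: 18 × 0.5% × €865,510.00 = €77,895.90
Final settlement = outstanding balance + penalty = €580,407.5529… + €77,895.90 = €658,303.45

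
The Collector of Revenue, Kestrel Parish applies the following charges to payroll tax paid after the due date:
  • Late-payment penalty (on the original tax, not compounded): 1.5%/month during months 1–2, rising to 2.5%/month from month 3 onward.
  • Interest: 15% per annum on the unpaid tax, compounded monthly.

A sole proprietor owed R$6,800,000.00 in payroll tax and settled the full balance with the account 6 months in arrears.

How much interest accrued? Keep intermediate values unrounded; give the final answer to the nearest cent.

Interest (15%/yr ÷ 12 = 1.25%/month): R$6,800,000.00 × ((1 + 0.0125)^6 − 1) = R$526,205.6277…

R$526,205.63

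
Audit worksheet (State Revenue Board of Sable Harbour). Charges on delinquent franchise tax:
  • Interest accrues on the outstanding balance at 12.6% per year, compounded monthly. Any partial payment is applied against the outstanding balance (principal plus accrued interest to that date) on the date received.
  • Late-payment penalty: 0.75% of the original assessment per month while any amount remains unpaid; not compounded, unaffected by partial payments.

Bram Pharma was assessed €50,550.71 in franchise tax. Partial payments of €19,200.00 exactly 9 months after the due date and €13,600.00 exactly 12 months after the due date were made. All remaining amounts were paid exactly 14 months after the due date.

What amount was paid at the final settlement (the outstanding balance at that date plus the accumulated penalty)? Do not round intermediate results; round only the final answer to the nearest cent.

Monthly rate = 12.6% ÷ 12 = 1.05%
Balance at month 9: €50,550.7100 × (1 + 0.0105)^9 = €55,533.3817…
After €19,200.00 payment: €55,533.3817… − €19,200.00 = €36,333.3817…
Balance at month 12: €36,333.3817… × (1 + 0.0105)^3 = €37,489.9425…
After €13,600.00 payment: €37,489.9425… − €13,600.00 = €23,889.9425…
Balance at month 14: €23,889.9425… × (1 + 0.0105)^2 = €24,394.2652…
Penalty: 14 × 0.75% × €50,550.71 = €5,307.82…
Final settlement = outstanding balance + penalty = €24,394.2652… + €5,307.82… = €29,702.09

€29,702.09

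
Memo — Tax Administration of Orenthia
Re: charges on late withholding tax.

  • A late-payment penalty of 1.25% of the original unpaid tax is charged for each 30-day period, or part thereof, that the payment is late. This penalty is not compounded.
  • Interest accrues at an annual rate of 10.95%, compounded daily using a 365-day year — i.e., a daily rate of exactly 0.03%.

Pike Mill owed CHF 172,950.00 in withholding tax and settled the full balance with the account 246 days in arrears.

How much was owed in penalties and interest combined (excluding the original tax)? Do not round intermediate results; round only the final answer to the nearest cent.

Penalty periods: ⌈246/30⌉ = 9; penalty = 9 × 1.25% × CHF 172,950.00 = CHF 19,456.88…
Interest: CHF 172,950.00 × ((1 + 0.0003)^246 − 1) = CHF 172,950.00 × 0.07657955… = CHF 13,244.4332…
Penalties + interest = CHF 19,456.8750 + CHF 13,244.4332… = CHF 32,701.31

CHF 32,701.31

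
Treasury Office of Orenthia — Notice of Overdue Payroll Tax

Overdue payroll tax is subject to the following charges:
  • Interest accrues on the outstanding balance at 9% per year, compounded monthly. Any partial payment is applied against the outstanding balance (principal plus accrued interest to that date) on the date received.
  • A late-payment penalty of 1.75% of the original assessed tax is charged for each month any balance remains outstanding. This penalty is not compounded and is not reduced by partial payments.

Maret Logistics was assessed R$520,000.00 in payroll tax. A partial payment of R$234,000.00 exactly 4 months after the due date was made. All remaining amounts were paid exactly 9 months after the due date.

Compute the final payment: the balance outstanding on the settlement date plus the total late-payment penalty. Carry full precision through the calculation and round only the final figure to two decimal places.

R$395,164.02

Monthly rate = 9% ÷ 12 = 0.75%
Balance at month 4: R$520,000.0000 × (1 + 0.0075)^4 = R$535,776.3791…
After R$234,000.00 payment: R$535,776.3791… − R$234,000.00 = R$301,776.3791…
Balance at month 9: R$301,776.3791… × (1 + 0.0075)^5 = R$313,264.0205…
Penalty: 9 × 1.75% × R$520,000.00 = R$81,900.00
Final settlement = outstanding balance + penalty = R$313,264.0205… + R$81,900.00 = R$395,164.02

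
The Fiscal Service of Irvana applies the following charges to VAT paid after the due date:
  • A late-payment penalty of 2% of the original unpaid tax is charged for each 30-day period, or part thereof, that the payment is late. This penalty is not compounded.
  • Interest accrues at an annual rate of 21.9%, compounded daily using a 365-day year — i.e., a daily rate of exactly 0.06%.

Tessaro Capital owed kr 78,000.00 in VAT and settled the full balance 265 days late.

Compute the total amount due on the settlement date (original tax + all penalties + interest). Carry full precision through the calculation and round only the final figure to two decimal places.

kr 105,478.00

Penalty periods: ⌈265/30⌉ = 9; penalty = 9 × 2% × kr 78,000.00 = kr 14,040.00
Interest: kr 78,000.00 × ((1 + 0.0006)^265 − 1) = kr 78,000.00 × 0.17228205… = kr 13,437.9999…
Total = kr 78,000.00 + kr 14,040.0000 + kr 13,437.9999… = kr 105,478.00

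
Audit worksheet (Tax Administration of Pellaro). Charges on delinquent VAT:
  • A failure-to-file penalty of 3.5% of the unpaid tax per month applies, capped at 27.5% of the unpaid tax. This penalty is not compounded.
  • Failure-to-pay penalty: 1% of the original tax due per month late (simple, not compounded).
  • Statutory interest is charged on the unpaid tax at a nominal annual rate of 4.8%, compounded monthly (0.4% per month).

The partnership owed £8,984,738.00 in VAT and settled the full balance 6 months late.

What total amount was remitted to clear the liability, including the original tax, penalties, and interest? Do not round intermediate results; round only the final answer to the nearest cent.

Failure-to-file: 6 × 3.5% × £8,984,738.00 = £1,886,794.98 (under the 27.5% cap)
Failure-to-pay penalty: 6 × 1% × £8,984,738.00 = £539,084.28
Interest: £8,984,738.00 × ((1 + 0.004)^6 − 1) = £8,984,738.00 × 0.0242413… = £217,801.5841…
Total = £8,984,738.00 + £2,425,879.2600 + £217,801.5841… = £11,628,418.84

£11,628,418.84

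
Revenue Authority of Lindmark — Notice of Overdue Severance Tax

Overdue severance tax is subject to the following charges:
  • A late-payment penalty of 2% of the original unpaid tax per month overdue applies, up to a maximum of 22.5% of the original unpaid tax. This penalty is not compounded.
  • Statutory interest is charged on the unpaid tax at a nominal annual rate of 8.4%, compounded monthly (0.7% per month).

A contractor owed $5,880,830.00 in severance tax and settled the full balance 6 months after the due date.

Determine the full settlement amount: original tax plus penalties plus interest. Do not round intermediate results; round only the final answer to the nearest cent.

Penalty: 6 × 2% × $5,880,830.00 = $705,699.60 (below the 22.5% cap of $1,323,186.75)
Interest: $5,880,830.00 × ((1 + 0.007)^6 − 1) = $5,880,830.00 × 0.0427419… = $251,357.8249…
Total = $5,880,830.00 + $705,699.6000 + $251,357.8249… = $6,837,887.42

$6,837,887.42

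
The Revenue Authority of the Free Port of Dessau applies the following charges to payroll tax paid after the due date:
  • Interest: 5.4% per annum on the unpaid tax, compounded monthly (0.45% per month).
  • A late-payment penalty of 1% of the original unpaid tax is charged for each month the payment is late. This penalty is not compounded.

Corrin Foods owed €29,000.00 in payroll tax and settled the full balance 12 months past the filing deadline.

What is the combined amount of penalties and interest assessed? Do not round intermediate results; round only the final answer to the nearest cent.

€5,085.35

Late-payment penalty: 12 × 1% × €29,000.00 = €3,480.00
Interest: €29,000.00 × ((1 + 0.0045)^12 − 1) = €29,000.00 × 0.0553568… = €1,605.3458…
Penalties + interest = €3,480.0000 + €1,605.3458… = €5,085.35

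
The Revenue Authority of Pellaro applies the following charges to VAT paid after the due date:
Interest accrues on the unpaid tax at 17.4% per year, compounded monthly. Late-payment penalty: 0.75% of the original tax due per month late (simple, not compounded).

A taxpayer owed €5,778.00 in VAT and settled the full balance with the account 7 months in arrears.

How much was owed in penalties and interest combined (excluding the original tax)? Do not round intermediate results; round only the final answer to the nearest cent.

Late-payment penalty: 7 × 0.75% × €5,778.00 = €303.35…
Interest (17.4%/yr ÷ 12 = 1.45%/month): €5,778.00 × ((1 + 0.0145)^7 − 1) = €612.6039…
Penalties + interest = €303.3450 + €612.6039… = €915.95

€915.95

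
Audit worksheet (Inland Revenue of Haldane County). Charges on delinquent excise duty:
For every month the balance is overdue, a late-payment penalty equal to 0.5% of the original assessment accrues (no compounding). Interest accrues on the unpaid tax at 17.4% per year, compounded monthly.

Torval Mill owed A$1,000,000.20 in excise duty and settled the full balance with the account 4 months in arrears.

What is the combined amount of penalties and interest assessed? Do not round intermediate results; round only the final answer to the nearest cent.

A$79,273.75

Late-payment penalty: 4 × 0.5% × A$1,000,000.20 = A$20,000.00…
Interest (17.4%/yr ÷ 12 = 1.45%/month): A$1,000,000.20 × ((1 + 0.0145)^4 − 1) = A$59,273.7506…
Penalties + interest = A$20,000.0040 + A$59,273.7506… = A$79,273.75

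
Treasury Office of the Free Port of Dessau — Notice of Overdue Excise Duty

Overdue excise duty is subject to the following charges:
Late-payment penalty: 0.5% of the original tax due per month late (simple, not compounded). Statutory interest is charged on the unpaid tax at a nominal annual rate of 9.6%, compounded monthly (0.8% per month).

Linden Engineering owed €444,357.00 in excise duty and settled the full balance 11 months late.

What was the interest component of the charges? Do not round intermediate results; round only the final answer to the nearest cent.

€40,705.70

Interest: €444,357.00 × ((1 + 0.008)^11 − 1) = €444,357.00 × 0.0916058… = €40,705.6993…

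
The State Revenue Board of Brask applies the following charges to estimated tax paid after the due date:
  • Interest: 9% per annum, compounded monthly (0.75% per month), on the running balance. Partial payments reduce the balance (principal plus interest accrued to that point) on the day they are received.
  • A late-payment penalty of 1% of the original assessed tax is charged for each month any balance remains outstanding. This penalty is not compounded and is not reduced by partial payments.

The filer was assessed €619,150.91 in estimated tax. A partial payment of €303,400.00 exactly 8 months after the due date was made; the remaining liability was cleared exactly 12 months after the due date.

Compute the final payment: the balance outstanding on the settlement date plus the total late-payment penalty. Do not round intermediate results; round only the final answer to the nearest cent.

Balance at month 8: €619,150.9100 × (1 + 0.0075)^8 = €657,289.8927…
After €303,400.00 payment: €657,289.8927… − €303,400.00 = €353,889.8927…
Balance at month 12: €353,889.8927… × (1 + 0.0075)^4 = €364,626.6256…
Penalty: 12 × 1% × €619,150.91 = €74,298.11…
Final settlement = outstanding balance + penalty = €364,626.6256… + €74,298.11… = €438,924.73

€438,924.73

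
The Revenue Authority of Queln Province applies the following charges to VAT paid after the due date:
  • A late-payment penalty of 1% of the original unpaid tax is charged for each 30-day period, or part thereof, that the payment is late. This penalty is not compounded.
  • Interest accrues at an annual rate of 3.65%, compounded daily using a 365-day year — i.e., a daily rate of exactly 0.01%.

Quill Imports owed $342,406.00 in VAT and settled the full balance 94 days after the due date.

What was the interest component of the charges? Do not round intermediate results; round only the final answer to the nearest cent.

$3,233.63

Interest: $342,406.00 × ((1 + 0.0001)^94 − 1) = $342,406.00 × 0.00944384… = $3,233.6290…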